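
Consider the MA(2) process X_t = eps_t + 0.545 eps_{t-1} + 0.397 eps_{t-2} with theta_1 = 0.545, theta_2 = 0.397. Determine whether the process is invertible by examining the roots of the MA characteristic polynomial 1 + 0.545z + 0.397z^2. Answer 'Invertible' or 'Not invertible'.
\text{Invertible}

The MA(q) characteristic polynomial is P(z) = 1 + 0.545z + 0.397z^2.
Invertibility requires all roots to lie outside the unit circle, i.e. |z| > 1 for every root.
Set 1 + (0.545) z + (0.397) z^2 = 0, i.e. a z^2 + b z + c = 0 with a = 0.397, b = 0.545, c = 1.
Discriminant D = b^2 - 4ac = (0.545)^2 - 4*(0.397)*1 = 0.297025 - (1.588) = -1.290975.
D < 0, so the roots are the complex-conjugate pair z = (-b +/- i sqrt(-D)) / (2a) = -0.6864 +/- 1.431i.
For a conjugate pair |z|^2 = z * conj(z) = (product of roots) = c/a = 1/(0.397) = 2.518892, so |z| = sqrt(2.518892) = 1.5871 for both roots.
Moduli of all roots: 1.5871, 1.5871.
All moduli strictly greater than 1? Yes.
Verdict: Invertible.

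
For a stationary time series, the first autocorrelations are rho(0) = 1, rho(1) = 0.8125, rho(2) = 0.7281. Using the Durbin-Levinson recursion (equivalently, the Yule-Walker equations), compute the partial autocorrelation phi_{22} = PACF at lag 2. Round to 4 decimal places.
\phi_{22} = 0.1999

The PACF at lag k is phi_{kk}, the last component of the solution
to the Yule-Walker system G_k phi = r_k where
  (G_k)_{ij} = rho(|i - j|), (r_k)_i = rho(i), i,j = 1..k.
Equivalently, Durbin-Levinson gives phi_{kk} iteratively:
  phi_{11} = rho(1)
  phi_{kk} = [rho(k) - sum_{j=1..k-1} phi_{k-1,j} rho(k-j)]
            / [1 - sum_{j=1..k-1} phi_{k-1,j} rho(j)],
  phi_{k,j} = phi_{k-1,j} - phi_{kk} phi_{k-1,k-j},  j = 1..k-1.
Step k = 1:
  phi_11 = rho(1) = 0.8125.
Step k = 2:
  phi_22 = [rho(2) - phi_11 rho(1)] / [1 - phi_11 rho(1)] = [0.7281 - (0.8125)(0.8125)] / [1 - (0.8125)(0.8125)]
         = 0.06794375 / 0.33984375 = 0.1999.
Therefore phi_{22} = 0.1999.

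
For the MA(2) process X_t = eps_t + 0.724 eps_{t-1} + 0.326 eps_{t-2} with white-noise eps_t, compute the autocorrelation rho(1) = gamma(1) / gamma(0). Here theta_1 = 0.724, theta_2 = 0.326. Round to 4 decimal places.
\rho(1) = 0.5888

For an MA(q) process with theta_0 = 1, the autocovariance is
  gamma(k) = sigma^2 * sum_{i=0..q-k} theta_i * theta_{i+k},
and rho(k) = gamma(k) / gamma(0). Sigma^2 cancels.
  numerator   = (1)*(0.724) + (0.724)*(0.326) = 0.960024.
  denominator = (1)^2 + (0.724)^2 + (0.326)^2 = 1.630452.
  rho(1) = 0.960024 / 1.630452 = 0.5888.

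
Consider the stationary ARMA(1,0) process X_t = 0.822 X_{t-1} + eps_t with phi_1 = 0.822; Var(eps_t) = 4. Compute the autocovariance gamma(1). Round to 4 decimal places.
\gamma(1) = 10.1383

Multiply the model equation by X_{t-k} and take expectations. With theta_0 = psi_0 = 1 and psi_j the MA(infinity) weights, this gives
  gamma(k) - sum_i phi_i gamma(k-i) = c_k,
  c_k = sigma^2 * sum_{j=k..q} theta_j psi_{j-k}   (c_k = 0 for k > q),
using gamma(-m) = gamma(m).
Pure AR (q = 0): c_0 = sigma^2 = 4, c_k = 0 for k >= 1.
Equations for k = 0 and k = 1 (AR order 1):
  gamma(0) = phi_1 gamma(1) + c_0
  gamma(1) = phi_1 gamma(0) + c_1
Substituting the second into the first: gamma(0) (1 - phi_1^2) = c_0 + phi_1 c_1, so
  gamma(0) = c_0 / (1 - phi_1^2) = 4 / (1 - (0.822)^2) = 4 / 0.324316 = 12.33365.
  gamma(1) = phi_1 gamma(0) = (0.822)(12.33365) = 10.13826.
Therefore gamma(1) = 10.1383 (to 4 decimal places).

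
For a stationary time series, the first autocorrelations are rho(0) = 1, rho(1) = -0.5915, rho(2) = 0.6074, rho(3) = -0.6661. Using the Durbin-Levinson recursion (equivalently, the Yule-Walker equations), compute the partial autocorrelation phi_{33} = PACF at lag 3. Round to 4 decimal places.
\phi_{33} = -0.3920

The PACF at lag k is phi_{kk}, the last component of the solution
to the Yule-Walker system G_k phi = r_k where
  (G_k)_{ij} = rho(|i - j|), (r_k)_i = rho(i), i,j = 1..k.
Equivalently, Durbin-Levinson gives phi_{kk} iteratively:
  phi_{11} = rho(1)
  phi_{kk} = [rho(k) - sum_{j=1..k-1} phi_{k-1,j} rho(k-j)]
            / [1 - sum_{j=1..k-1} phi_{k-1,j} rho(j)],
  phi_{k,j} = phi_{k-1,j} - phi_{kk} phi_{k-1,k-j},  j = 1..k-1.
Step k = 1:
  phi_11 = rho(1) = -0.5915.
Step k = 2:
  phi_22 = [rho(2) - phi_11 rho(1)] / [1 - phi_11 rho(1)] = [0.6074 - (-0.5915)(-0.5915)] / [1 - (-0.5915)(-0.5915)]
         = 0.25752775 / 0.65012775 = 0.396119.
  Update: phi_21 = phi_11 - phi_22 phi_11 = -0.5915 - (0.396119)(-0.5915) = -0.357196.
Step k = 3:
  phi_33 = [rho(3) - phi_21 rho(2) - phi_22 rho(1)] / [1 - phi_21 rho(1) - phi_22 rho(2)]
    numerator   = -0.6661 - (-0.357196)(0.6074) - (0.396119)(-0.5915) = -0.21483507
    denominator = 1 - (-0.357196)(-0.5915) - (0.396119)(0.6074) = 0.5481162
  phi_33 = -0.21483507 / 0.5481162 = -0.392.
Therefore phi_{33} = -0.3920.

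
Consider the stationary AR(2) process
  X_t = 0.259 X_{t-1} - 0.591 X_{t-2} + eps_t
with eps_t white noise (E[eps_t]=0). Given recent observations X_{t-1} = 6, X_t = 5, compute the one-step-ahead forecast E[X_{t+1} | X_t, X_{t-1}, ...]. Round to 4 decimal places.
E[X_{t+1} \mid \mathcal F_t] = -2.2510

For an AR(p) model X_t = c + sum_i phi_i X_{t-i} + eps_t, the
one-step-ahead conditional mean is
  E[X_{t+1} | X_t, ...] = c + sum_i phi_i X_{t+1-i}.
Substitute known values:
  E[X_{t+1} | ...] = (0.259) * (5) + (-0.591) * (6)
                   = -2.2510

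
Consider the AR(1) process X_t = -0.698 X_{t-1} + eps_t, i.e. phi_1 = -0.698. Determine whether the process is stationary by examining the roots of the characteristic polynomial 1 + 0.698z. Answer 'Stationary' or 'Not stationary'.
\text{Stationary}

The AR(p) characteristic polynomial is P(z) = 1 + 0.698z.
Stationarity requires all roots to lie outside the unit circle, i.e. |z| > 1 for every root.
This is linear in z: 1 + (0.698) z = 0  =>  z = -1/(0.698) = -1.432665,  |z| = 1.432665.
Moduli of all roots: 1.4327.
All moduli strictly greater than 1? Yes.
Verdict: Stationary.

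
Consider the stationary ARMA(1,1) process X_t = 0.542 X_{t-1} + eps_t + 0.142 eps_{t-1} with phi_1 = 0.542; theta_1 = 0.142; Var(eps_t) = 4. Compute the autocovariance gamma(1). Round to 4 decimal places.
\gamma(1) = 4.1722

Multiply the model equation by X_{t-k} and take expectations. With theta_0 = psi_0 = 1 and psi_j the MA(infinity) weights, this gives
  gamma(k) - sum_i phi_i gamma(k-i) = c_k,
  c_k = sigma^2 * sum_{j=k..q} theta_j psi_{j-k}   (c_k = 0 for k > q),
using gamma(-m) = gamma(m).
psi-weights needed (psi_j = theta_j + sum_i phi_i psi_{j-i}):
  psi_1 = theta_1 + phi_1 = 0.142 + (0.542) = 0.684
Right-hand sides:
  c_0 = sigma^2 (1 + theta_1 psi_1) = 4 * (1 + (0.142)(0.684)) = 4 * 1.097128 = 4.388512
  c_1 = sigma^2 theta_1 = 4 * (0.142) = 0.568
  c_2 = 0
Equations for k = 0 and k = 1 (AR order 1):
  gamma(0) = phi_1 gamma(1) + c_0
  gamma(1) = phi_1 gamma(0) + c_1
Substituting the second into the first: gamma(0) (1 - phi_1^2) = c_0 + phi_1 c_1, so
  gamma(0) = (c_0 + phi_1 c_1) / (1 - phi_1^2) = (4.388512 + (0.542)(0.568)) / (1 - (0.542)^2) = 4.696368 / 0.706236 = 6.649856.
  gamma(1) = phi_1 gamma(0) + c_1 = (0.542)(6.649856) + (0.568) = 4.172222.
Therefore gamma(1) = 4.1722 (to 4 decimal places).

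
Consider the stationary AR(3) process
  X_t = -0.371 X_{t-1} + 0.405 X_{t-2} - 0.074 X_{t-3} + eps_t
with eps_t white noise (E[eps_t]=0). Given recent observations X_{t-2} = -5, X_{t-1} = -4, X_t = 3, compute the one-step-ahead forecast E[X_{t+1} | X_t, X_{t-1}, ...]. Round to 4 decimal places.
E[X_{t+1} \mid \mathcal F_t] = -2.3630

For an AR(p) model X_t = c + sum_i phi_i X_{t-i} + eps_t, the
one-step-ahead conditional mean is
  E[X_{t+1} | X_t, ...] = c + sum_i phi_i X_{t+1-i}.
Substitute known values:
  E[X_{t+1} | ...] = (-0.371) * (3) + (0.405) * (-4) + (-0.074) * (-5)
                   = -2.3630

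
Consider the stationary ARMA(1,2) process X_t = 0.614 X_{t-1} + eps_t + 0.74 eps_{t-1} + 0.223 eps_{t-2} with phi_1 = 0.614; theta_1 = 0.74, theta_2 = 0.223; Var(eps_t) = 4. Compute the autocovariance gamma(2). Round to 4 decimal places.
\gamma(2) = 10.4144

Multiply the model equation by X_{t-k} and take expectations. With theta_0 = psi_0 = 1 and psi_j the MA(infinity) weights, this gives
  gamma(k) - sum_i phi_i gamma(k-i) = c_k,
  c_k = sigma^2 * sum_{j=k..q} theta_j psi_{j-k}   (c_k = 0 for k > q),
using gamma(-m) = gamma(m).
psi-weights needed (psi_j = theta_j + sum_i phi_i psi_{j-i}):
  psi_1 = theta_1 + phi_1 = 0.74 + (0.614) = 1.354
  psi_2 = theta_2 + phi_1 psi_1 = 0.223 + (0.614)(1.354) = 1.054356
Right-hand sides:
  c_0 = sigma^2 (1 + theta_1 psi_1 + theta_2 psi_2) = 4 * (1 + (0.74)(1.354) + (0.223)(1.054356)) = 4 * 2.237081 = 8.948326
  c_1 = sigma^2 (theta_1 + theta_2 psi_1) = 4 * (0.74 + (0.223)(1.354)) = 4.167768
  c_2 = sigma^2 theta_2 = 4 * (0.223) = 0.892
Equations for k = 0 and k = 1 (AR order 1):
  gamma(0) = phi_1 gamma(1) + c_0
  gamma(1) = phi_1 gamma(0) + c_1
Substituting the second into the first: gamma(0) (1 - phi_1^2) = c_0 + phi_1 c_1, so
  gamma(0) = (c_0 + phi_1 c_1) / (1 - phi_1^2) = (8.948326 + (0.614)(4.167768)) / (1 - (0.614)^2) = 11.507335 / 0.623004 = 18.470724.
  gamma(1) = phi_1 gamma(0) + c_1 = (0.614)(18.470724) + (4.167768) = 15.508793.
For k = 2: gamma(2) = phi_1 gamma(1) + c_2
  = (0.614)(15.508793) + (0.892) = 10.414399.
Therefore gamma(2) = 10.4144 (to 4 decimal places).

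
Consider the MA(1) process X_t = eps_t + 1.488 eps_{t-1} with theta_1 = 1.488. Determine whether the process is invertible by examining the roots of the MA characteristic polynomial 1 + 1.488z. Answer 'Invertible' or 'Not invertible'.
\text{Not invertible}

The MA(q) characteristic polynomial is P(z) = 1 + 1.488z.
Invertibility requires all roots to lie outside the unit circle, i.e. |z| > 1 for every root.
This is linear in z: 1 + (1.488) z = 0  =>  z = -1/(1.488) = -0.672043,  |z| = 0.672043.
Moduli of all roots: 0.6720.
All moduli strictly greater than 1? No.
Verdict: Not invertible.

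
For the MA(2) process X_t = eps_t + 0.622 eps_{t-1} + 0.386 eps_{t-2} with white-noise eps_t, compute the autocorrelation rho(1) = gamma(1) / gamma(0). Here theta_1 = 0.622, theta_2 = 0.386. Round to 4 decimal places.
\rho(1) = 0.5613

For an MA(q) process with theta_0 = 1, the autocovariance is
  gamma(k) = sigma^2 * sum_{i=0..q-k} theta_i * theta_{i+k},
and rho(k) = gamma(k) / gamma(0). Sigma^2 cancels.
  numerator   = (1)*(0.622) + (0.622)*(0.386) = 0.862092.
  denominator = (1)^2 + (0.622)^2 + (0.386)^2 = 1.53588.
  rho(1) = 0.862092 / 1.53588 = 0.5613.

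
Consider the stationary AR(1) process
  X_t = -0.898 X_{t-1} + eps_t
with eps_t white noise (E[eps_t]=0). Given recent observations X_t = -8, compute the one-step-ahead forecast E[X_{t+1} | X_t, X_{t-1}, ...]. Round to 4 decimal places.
E[X_{t+1} \mid \mathcal F_t] = 7.1840

For an AR(p) model X_t = c + sum_i phi_i X_{t-i} + eps_t, the
one-step-ahead conditional mean is
  E[X_{t+1} | X_t, ...] = c + sum_i phi_i X_{t+1-i}.
Substitute known values:
  E[X_{t+1} | ...] = (-0.898) * (-8)
                   = 7.1840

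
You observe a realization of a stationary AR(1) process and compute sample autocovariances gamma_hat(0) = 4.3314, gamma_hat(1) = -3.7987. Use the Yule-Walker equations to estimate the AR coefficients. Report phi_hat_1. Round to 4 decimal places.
\hat\phi_{1} = -0.8770

The Yule-Walker equations for an AR(p) process read, in matrix form,
  Gamma_p phi = r_p,   with   (Gamma_p)_{ij} = gamma(|i - j|),
                       (r_p)_i = gamma(i),   i,j = 1..p.
Substitute the sample gammas (Toeplitz matrix and right-hand side of size 1):
  Gamma_p = [[4.3314]]
  r_p     = [-3.7987]
With p = 1 this is the single equation gamma(0) phi_1 = gamma(1):
  phi_hat_1 = gamma(1) / gamma(0) = -3.7987 / 4.3314 = -0.8770.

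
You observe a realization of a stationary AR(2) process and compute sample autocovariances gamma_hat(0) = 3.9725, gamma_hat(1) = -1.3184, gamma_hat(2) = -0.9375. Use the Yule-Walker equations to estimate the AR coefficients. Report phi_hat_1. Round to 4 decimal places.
\hat\phi_{1} = -0.4610

The Yule-Walker equations for an AR(p) process read, in matrix form,
  Gamma_p phi = r_p,   with   (Gamma_p)_{ij} = gamma(|i - j|),
                       (r_p)_i = gamma(i),   i,j = 1..p.
Substitute the sample gammas (Toeplitz matrix and right-hand side of size 2):
  Gamma_p = [[3.9725, -1.3184], [-1.3184, 3.9725]]
  r_p     = [-1.3184, -0.9375]
Written out:
  3.9725 phi_1 - 1.3184 phi_2 = -1.3184
  -1.3184 phi_1 + 3.9725 phi_2 = -0.9375
Solve by Cramer's rule:
  det = gamma(0)^2 - gamma(1)^2 = (3.9725)^2 - (-1.3184)^2 = 15.78075625 - 1.73817856 = 14.04257769
  phi_hat_1 = [gamma(1) gamma(0) - gamma(1) gamma(2)] / det = [(-1.3184)(3.9725) - (-1.3184)(-0.9375)] / 14.04257769 = -6.473344 / 14.04257769 = -0.461
  phi_hat_2 = [gamma(0) gamma(2) - gamma(1)^2] / det = [(3.9725)(-0.9375) - (-1.3184)^2] / 14.04257769 = -5.46239731 / 14.04257769 = -0.389
So phi_hat = [-0.4610, -0.3890].
Therefore phi_hat_1 = -0.4610.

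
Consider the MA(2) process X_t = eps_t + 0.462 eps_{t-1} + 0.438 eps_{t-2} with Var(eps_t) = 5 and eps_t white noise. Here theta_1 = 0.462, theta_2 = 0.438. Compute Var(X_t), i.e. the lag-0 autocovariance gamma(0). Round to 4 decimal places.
\gamma(0) = 7.0264

For an MA(q) process X_t = eps_t + sum_i theta_i eps_{t-i} with
Var(eps_t) = sigma^2, the variance is
  gamma(0) = sigma^2 * (1 + sum_i theta_i^2).
  sum_i theta_i^2 = (0.462)^2 + (0.438)^2 = 0.213444 + 0.191844 = 0.405288.
  gamma(0) = 5 * (1 + 0.405288) = 5 * 1.405288 = 7.02644, which rounds to 7.0264.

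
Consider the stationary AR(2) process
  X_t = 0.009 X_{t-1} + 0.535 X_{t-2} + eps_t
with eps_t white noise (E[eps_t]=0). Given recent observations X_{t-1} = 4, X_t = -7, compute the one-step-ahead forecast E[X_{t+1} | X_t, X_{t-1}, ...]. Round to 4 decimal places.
E[X_{t+1} \mid \mathcal F_t] = 2.0770

For an AR(p) model X_t = c + sum_i phi_i X_{t-i} + eps_t, the
one-step-ahead conditional mean is
  E[X_{t+1} | X_t, ...] = c + sum_i phi_i X_{t+1-i}.
Substitute known values:
  E[X_{t+1} | ...] = (0.009) * (-7) + (0.535) * (4)
                   = 2.0770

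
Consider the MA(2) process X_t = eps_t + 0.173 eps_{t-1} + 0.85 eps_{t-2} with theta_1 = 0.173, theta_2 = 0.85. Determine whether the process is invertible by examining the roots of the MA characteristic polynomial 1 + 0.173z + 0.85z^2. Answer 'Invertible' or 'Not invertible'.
\text{Invertible}

The MA(q) characteristic polynomial is P(z) = 1 + 0.173z + 0.85z^2.
Invertibility requires all roots to lie outside the unit circle, i.e. |z| > 1 for every root.
Set 1 + (0.173) z + (0.85) z^2 = 0, i.e. a z^2 + b z + c = 0 with a = 0.85, b = 0.173, c = 1.
Discriminant D = b^2 - 4ac = (0.173)^2 - 4*(0.85)*1 = 0.029929 - (3.4) = -3.370071.
D < 0, so the roots are the complex-conjugate pair z = (-b +/- i sqrt(-D)) / (2a) = -0.1018 +/- 1.0799i.
For a conjugate pair |z|^2 = z * conj(z) = (product of roots) = c/a = 1/(0.85) = 1.176471, so |z| = sqrt(1.176471) = 1.0847 for both roots.
Moduli of all roots: 1.0847, 1.0847.
All moduli strictly greater than 1? Yes.
Verdict: Invertible.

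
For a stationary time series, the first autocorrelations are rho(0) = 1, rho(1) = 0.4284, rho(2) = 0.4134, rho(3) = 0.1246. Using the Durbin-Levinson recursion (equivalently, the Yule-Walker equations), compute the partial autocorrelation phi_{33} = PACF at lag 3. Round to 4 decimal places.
\phi_{33} = -0.1640

The PACF at lag k is phi_{kk}, the last component of the solution
to the Yule-Walker system G_k phi = r_k where
  (G_k)_{ij} = rho(|i - j|), (r_k)_i = rho(i), i,j = 1..k.
Equivalently, Durbin-Levinson gives phi_{kk} iteratively:
  phi_{11} = rho(1)
  phi_{kk} = [rho(k) - sum_{j=1..k-1} phi_{k-1,j} rho(k-j)]
            / [1 - sum_{j=1..k-1} phi_{k-1,j} rho(j)],
  phi_{k,j} = phi_{k-1,j} - phi_{kk} phi_{k-1,k-j},  j = 1..k-1.
Step k = 1:
  phi_11 = rho(1) = 0.4284.
Step k = 2:
  phi_22 = [rho(2) - phi_11 rho(1)] / [1 - phi_11 rho(1)] = [0.4134 - (0.4284)(0.4284)] / [1 - (0.4284)(0.4284)]
         = 0.22987344 / 0.81647344 = 0.281544.
  Update: phi_21 = phi_11 - phi_22 phi_11 = 0.4284 - (0.281544)(0.4284) = 0.307786.
Step k = 3:
  phi_33 = [rho(3) - phi_21 rho(2) - phi_22 rho(1)] / [1 - phi_21 rho(1) - phi_22 rho(2)]
    numerator   = 0.1246 - (0.307786)(0.4134) - (0.281544)(0.4284) = -0.12325248
    denominator = 1 - (0.307786)(0.4284) - (0.281544)(0.4134) = 0.75175388
  phi_33 = -0.12325248 / 0.75175388 = -0.164.
Therefore phi_{33} = -0.1640.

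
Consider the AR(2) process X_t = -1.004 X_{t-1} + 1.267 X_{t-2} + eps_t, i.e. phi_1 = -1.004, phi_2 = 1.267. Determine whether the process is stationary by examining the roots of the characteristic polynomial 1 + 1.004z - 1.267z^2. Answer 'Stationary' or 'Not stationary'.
\text{Not stationary}

The AR(p) characteristic polynomial is P(z) = 1 + 1.004z - 1.267z^2.
Stationarity requires all roots to lie outside the unit circle, i.e. |z| > 1 for every root.
Set 1 + (1.004) z + (-1.267) z^2 = 0, i.e. a z^2 + b z + c = 0 with a = -1.267, b = 1.004, c = 1.
Discriminant D = b^2 - 4ac = (1.004)^2 - 4*(-1.267)*1 = 1.008016 - (-5.068) = 6.076016.
D >= 0, so the roots are real: z = (-b +/- sqrt(D)) / (2a) = (-1.004 +/- 2.464958) / (-2.534).
  z_1 = (-1.004 + 2.464958) / (-2.534) = -0.5765,   |z_1| = 0.5765.
  z_2 = (-1.004 - 2.464958) / (-2.534) = 1.369,   |z_2| = 1.369.
Moduli of all roots: 0.5765, 1.3690.
All moduli strictly greater than 1? No.
Verdict: Not stationary.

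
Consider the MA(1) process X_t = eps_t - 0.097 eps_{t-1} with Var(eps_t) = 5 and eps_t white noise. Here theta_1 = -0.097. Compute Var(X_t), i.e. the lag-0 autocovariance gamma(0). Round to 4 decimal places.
\gamma(0) = 5.0470

For an MA(q) process X_t = eps_t + sum_i theta_i eps_{t-i} with
Var(eps_t) = sigma^2, the variance is
  gamma(0) = sigma^2 * (1 + sum_i theta_i^2).
  sum_i theta_i^2 = (-0.097)^2 = 0.009409.
  gamma(0) = 5 * (1 + 0.009409) = 5 * 1.009409 = 5.047045, which rounds to 5.0470.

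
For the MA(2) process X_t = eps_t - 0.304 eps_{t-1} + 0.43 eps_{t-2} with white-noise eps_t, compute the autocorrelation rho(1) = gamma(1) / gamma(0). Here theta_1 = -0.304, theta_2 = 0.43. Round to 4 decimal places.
\rho(1) = -0.3403

For an MA(q) process with theta_0 = 1, the autocovariance is
  gamma(k) = sigma^2 * sum_{i=0..q-k} theta_i * theta_{i+k},
and rho(k) = gamma(k) / gamma(0). Sigma^2 cancels.
  numerator   = (1)*(-0.304) + (-0.304)*(0.43) = -0.43472.
  denominator = (1)^2 + (-0.304)^2 + (0.43)^2 = 1.277316.
  rho(1) = -0.43472 / 1.277316 = -0.3403.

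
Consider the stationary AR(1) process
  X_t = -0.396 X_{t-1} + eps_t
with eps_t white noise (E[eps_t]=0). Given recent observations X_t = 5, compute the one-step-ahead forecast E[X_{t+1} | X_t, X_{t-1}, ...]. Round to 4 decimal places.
E[X_{t+1} \mid \mathcal F_t] = -1.9800

For an AR(p) model X_t = c + sum_i phi_i X_{t-i} + eps_t, the
one-step-ahead conditional mean is
  E[X_{t+1} | X_t, ...] = c + sum_i phi_i X_{t+1-i}.
Substitute known values:
  E[X_{t+1} | ...] = (-0.396) * (5)
                   = -1.9800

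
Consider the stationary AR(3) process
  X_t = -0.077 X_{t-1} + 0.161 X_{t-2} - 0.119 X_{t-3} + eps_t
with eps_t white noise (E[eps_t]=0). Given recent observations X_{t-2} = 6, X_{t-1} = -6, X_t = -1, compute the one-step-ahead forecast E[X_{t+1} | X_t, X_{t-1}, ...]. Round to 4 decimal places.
E[X_{t+1} \mid \mathcal F_t] = -1.6030

For an AR(p) model X_t = c + sum_i phi_i X_{t-i} + eps_t, the
one-step-ahead conditional mean is
  E[X_{t+1} | X_t, ...] = c + sum_i phi_i X_{t+1-i}.
Substitute known values:
  E[X_{t+1} | ...] = (-0.077) * (-1) + (0.161) * (-6) + (-0.119) * (6)
                   = -1.6030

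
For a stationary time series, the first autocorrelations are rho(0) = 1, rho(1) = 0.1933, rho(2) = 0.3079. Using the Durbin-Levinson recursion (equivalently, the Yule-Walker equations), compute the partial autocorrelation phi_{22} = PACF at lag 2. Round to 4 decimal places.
\phi_{22} = 0.2810

The PACF at lag k is phi_{kk}, the last component of the solution
to the Yule-Walker system G_k phi = r_k where
  (G_k)_{ij} = rho(|i - j|), (r_k)_i = rho(i), i,j = 1..k.
Equivalently, Durbin-Levinson gives phi_{kk} iteratively:
  phi_{11} = rho(1)
  phi_{kk} = [rho(k) - sum_{j=1..k-1} phi_{k-1,j} rho(k-j)]
            / [1 - sum_{j=1..k-1} phi_{k-1,j} rho(j)],
  phi_{k,j} = phi_{k-1,j} - phi_{kk} phi_{k-1,k-j},  j = 1..k-1.
Step k = 1:
  phi_11 = rho(1) = 0.1933.
Step k = 2:
  phi_22 = [rho(2) - phi_11 rho(1)] / [1 - phi_11 rho(1)] = [0.3079 - (0.1933)(0.1933)] / [1 - (0.1933)(0.1933)]
         = 0.27053511 / 0.96263511 = 0.281.
Therefore phi_{22} = 0.2810.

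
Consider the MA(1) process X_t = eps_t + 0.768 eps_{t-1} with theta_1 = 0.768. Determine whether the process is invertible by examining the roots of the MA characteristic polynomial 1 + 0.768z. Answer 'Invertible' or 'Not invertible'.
\text{Invertible}

The MA(q) characteristic polynomial is P(z) = 1 + 0.768z.
Invertibility requires all roots to lie outside the unit circle, i.e. |z| > 1 for every root.
This is linear in z: 1 + (0.768) z = 0  =>  z = -1/(0.768) = -1.302083,  |z| = 1.302083.
Moduli of all roots: 1.3021.
All moduli strictly greater than 1? Yes.
Verdict: Invertible.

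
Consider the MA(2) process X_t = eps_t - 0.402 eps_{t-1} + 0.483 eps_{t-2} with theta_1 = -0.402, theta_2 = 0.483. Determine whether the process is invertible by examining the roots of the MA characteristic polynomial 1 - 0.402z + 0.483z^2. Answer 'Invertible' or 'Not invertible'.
\text{Invertible}

The MA(q) characteristic polynomial is P(z) = 1 - 0.402z + 0.483z^2.
Invertibility requires all roots to lie outside the unit circle, i.e. |z| > 1 for every root.
Set 1 + (-0.402) z + (0.483) z^2 = 0, i.e. a z^2 + b z + c = 0 with a = 0.483, b = -0.402, c = 1.
Discriminant D = b^2 - 4ac = (-0.402)^2 - 4*(0.483)*1 = 0.161604 - (1.932) = -1.770396.
D < 0, so the roots are the complex-conjugate pair z = (-b +/- i sqrt(-D)) / (2a) = 0.4161 +/- 1.3774i.
For a conjugate pair |z|^2 = z * conj(z) = (product of roots) = c/a = 1/(0.483) = 2.070393, so |z| = sqrt(2.070393) = 1.4389 for both roots.
Moduli of all roots: 1.4389, 1.4389.
All moduli strictly greater than 1? Yes.
Verdict: Invertible.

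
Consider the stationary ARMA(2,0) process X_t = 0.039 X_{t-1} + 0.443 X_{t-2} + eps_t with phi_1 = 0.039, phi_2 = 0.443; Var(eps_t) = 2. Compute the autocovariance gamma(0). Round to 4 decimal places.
\gamma(0) = 2.5006

Multiply the model equation by X_{t-k} and take expectations. With theta_0 = psi_0 = 1 and psi_j the MA(infinity) weights, this gives
  gamma(k) - sum_i phi_i gamma(k-i) = c_k,
  c_k = sigma^2 * sum_{j=k..q} theta_j psi_{j-k}   (c_k = 0 for k > q),
using gamma(-m) = gamma(m).
Pure AR (q = 0): c_0 = sigma^2 = 2, c_k = 0 for k >= 1.
Equations for k = 0, 1, 2 (AR order 2, c_2 = 0):
  (E0) gamma(0) = phi_1 gamma(1) + phi_2 gamma(2) + c_0
  (E1) gamma(1) = phi_1 gamma(0) + phi_2 gamma(1) + c_1
  (E2) gamma(2) = phi_1 gamma(1) + phi_2 gamma(0)
From (E1): gamma(1) = A gamma(0) + B with
  A = phi_1 / (1 - phi_2) = 0.039 / 0.557 = 0.070018,   B = c_1 / (1 - phi_2) = 0 / 0.557 = 0.
Insert (E2) into (E0): gamma(0) (1 - phi_2^2) = phi_1 (1 + phi_2) gamma(1) + c_0.
  phi_1 (1 + phi_2) = (0.039)(1.443) = 0.056277,   1 - phi_2^2 = 0.803751.
Replace gamma(1) by A gamma(0) + B and collect gamma(0):
  gamma(0) [0.803751 - (0.056277)(0.070018)] = c_0 = 2
  gamma(0) * 0.799811 = 2
  gamma(0) = 2 / 0.799811 = 2.500592.
Therefore gamma(0) = 2.5006 (to 4 decimal places).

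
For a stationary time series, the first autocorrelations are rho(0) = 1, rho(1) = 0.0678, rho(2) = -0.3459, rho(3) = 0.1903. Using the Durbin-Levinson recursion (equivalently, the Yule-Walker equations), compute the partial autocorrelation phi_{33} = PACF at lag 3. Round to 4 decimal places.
\phi_{33} = 0.2820

The PACF at lag k is phi_{kk}, the last component of the solution
to the Yule-Walker system G_k phi = r_k where
  (G_k)_{ij} = rho(|i - j|), (r_k)_i = rho(i), i,j = 1..k.
Equivalently, Durbin-Levinson gives phi_{kk} iteratively:
  phi_{11} = rho(1)
  phi_{kk} = [rho(k) - sum_{j=1..k-1} phi_{k-1,j} rho(k-j)]
            / [1 - sum_{j=1..k-1} phi_{k-1,j} rho(j)],
  phi_{k,j} = phi_{k-1,j} - phi_{kk} phi_{k-1,k-j},  j = 1..k-1.
Step k = 1:
  phi_11 = rho(1) = 0.0678.
Step k = 2:
  phi_22 = [rho(2) - phi_11 rho(1)] / [1 - phi_11 rho(1)] = [-0.3459 - (0.0678)(0.0678)] / [1 - (0.0678)(0.0678)]
         = -0.35049684 / 0.99540316 = -0.352115.
  Update: phi_21 = phi_11 - phi_22 phi_11 = 0.0678 - (-0.352115)(0.0678) = 0.091673.
Step k = 3:
  phi_33 = [rho(3) - phi_21 rho(2) - phi_22 rho(1)] / [1 - phi_21 rho(1) - phi_22 rho(2)]
    numerator   = 0.1903 - (0.091673)(-0.3459) - (-0.352115)(0.0678) = 0.24588327
    denominator = 1 - (0.091673)(0.0678) - (-0.352115)(-0.3459) = 0.8719878
  phi_33 = 0.24588327 / 0.8719878 = 0.282.
Therefore phi_{33} = 0.2820.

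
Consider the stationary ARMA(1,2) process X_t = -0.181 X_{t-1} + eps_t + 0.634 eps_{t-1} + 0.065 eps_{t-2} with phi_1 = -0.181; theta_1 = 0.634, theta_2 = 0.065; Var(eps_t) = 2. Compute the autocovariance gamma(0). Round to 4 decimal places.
\gamma(0) = 2.4110

Multiply the model equation by X_{t-k} and take expectations. With theta_0 = psi_0 = 1 and psi_j the MA(infinity) weights, this gives
  gamma(k) - sum_i phi_i gamma(k-i) = c_k,
  c_k = sigma^2 * sum_{j=k..q} theta_j psi_{j-k}   (c_k = 0 for k > q),
using gamma(-m) = gamma(m).
psi-weights needed (psi_j = theta_j + sum_i phi_i psi_{j-i}):
  psi_1 = theta_1 + phi_1 = 0.634 + (-0.181) = 0.453
  psi_2 = theta_2 + phi_1 psi_1 = 0.065 + (-0.181)(0.453) = -0.016993
Right-hand sides:
  c_0 = sigma^2 (1 + theta_1 psi_1 + theta_2 psi_2) = 2 * (1 + (0.634)(0.453) + (0.065)(-0.016993)) = 2 * 1.286097 = 2.572195
  c_1 = sigma^2 (theta_1 + theta_2 psi_1) = 2 * (0.634 + (0.065)(0.453)) = 1.32689
  c_2 = sigma^2 theta_2 = 2 * (0.065) = 0.13
Equations for k = 0 and k = 1 (AR order 1):
  gamma(0) = phi_1 gamma(1) + c_0
  gamma(1) = phi_1 gamma(0) + c_1
Substituting the second into the first: gamma(0) (1 - phi_1^2) = c_0 + phi_1 c_1, so
  gamma(0) = (c_0 + phi_1 c_1) / (1 - phi_1^2) = (2.572195 + (-0.181)(1.32689)) / (1 - (-0.181)^2) = 2.332028 / 0.967239 = 2.411015.
Therefore gamma(0) = 2.4110 (to 4 decimal places).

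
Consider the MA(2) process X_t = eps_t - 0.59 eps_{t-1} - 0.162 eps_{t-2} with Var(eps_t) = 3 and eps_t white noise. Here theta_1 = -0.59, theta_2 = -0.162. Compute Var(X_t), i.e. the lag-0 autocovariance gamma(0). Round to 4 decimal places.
\gamma(0) = 4.1230

For an MA(q) process X_t = eps_t + sum_i theta_i eps_{t-i} with
Var(eps_t) = sigma^2, the variance is
  gamma(0) = sigma^2 * (1 + sum_i theta_i^2).
  sum_i theta_i^2 = (-0.59)^2 + (-0.162)^2 = 0.3481 + 0.026244 = 0.374344.
  gamma(0) = 3 * (1 + 0.374344) = 3 * 1.374344 = 4.123032, which rounds to 4.1230.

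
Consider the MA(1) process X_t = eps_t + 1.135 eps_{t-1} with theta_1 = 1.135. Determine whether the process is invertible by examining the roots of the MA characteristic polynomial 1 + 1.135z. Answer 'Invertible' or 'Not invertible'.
\text{Not invertible}

The MA(q) characteristic polynomial is P(z) = 1 + 1.135z.
Invertibility requires all roots to lie outside the unit circle, i.e. |z| > 1 for every root.
This is linear in z: 1 + (1.135) z = 0  =>  z = -1/(1.135) = -0.881057,  |z| = 0.881057.
Moduli of all roots: 0.8811.
All moduli strictly greater than 1? No.
Verdict: Not invertible.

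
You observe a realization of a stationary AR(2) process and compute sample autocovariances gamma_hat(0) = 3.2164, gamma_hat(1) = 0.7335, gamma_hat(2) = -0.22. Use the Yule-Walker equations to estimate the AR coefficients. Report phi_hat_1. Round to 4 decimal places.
\hat\phi_{1} = 0.2570

The Yule-Walker equations for an AR(p) process read, in matrix form,
  Gamma_p phi = r_p,   with   (Gamma_p)_{ij} = gamma(|i - j|),
                       (r_p)_i = gamma(i),   i,j = 1..p.
Substitute the sample gammas (Toeplitz matrix and right-hand side of size 2):
  Gamma_p = [[3.2164, 0.7335], [0.7335, 3.2164]]
  r_p     = [0.7335, -0.22]
Written out:
  3.2164 phi_1 + 0.7335 phi_2 = 0.7335
  0.7335 phi_1 + 3.2164 phi_2 = -0.22
Solve by Cramer's rule:
  det = gamma(0)^2 - gamma(1)^2 = (3.2164)^2 - (0.7335)^2 = 10.34522896 - 0.53802225 = 9.80720671
  phi_hat_1 = [gamma(1) gamma(0) - gamma(1) gamma(2)] / det = [(0.7335)(3.2164) - (0.7335)(-0.22)] / 9.80720671 = 2.5205994 / 9.80720671 = 0.257
  phi_hat_2 = [gamma(0) gamma(2) - gamma(1)^2] / det = [(3.2164)(-0.22) - (0.7335)^2] / 9.80720671 = -1.24563025 / 9.80720671 = -0.127
So phi_hat = [0.2570, -0.1270].
Therefore phi_hat_1 = 0.2570.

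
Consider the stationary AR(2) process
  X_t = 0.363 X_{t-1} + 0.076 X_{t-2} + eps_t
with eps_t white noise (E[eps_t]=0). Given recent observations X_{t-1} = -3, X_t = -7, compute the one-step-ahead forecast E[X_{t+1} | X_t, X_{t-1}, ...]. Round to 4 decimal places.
E[X_{t+1} \mid \mathcal F_t] = -2.7690

For an AR(p) model X_t = c + sum_i phi_i X_{t-i} + eps_t, the
one-step-ahead conditional mean is
  E[X_{t+1} | X_t, ...] = c + sum_i phi_i X_{t+1-i}.
Substitute known values:
  E[X_{t+1} | ...] = (0.363) * (-7) + (0.076) * (-3)
                   = -2.7690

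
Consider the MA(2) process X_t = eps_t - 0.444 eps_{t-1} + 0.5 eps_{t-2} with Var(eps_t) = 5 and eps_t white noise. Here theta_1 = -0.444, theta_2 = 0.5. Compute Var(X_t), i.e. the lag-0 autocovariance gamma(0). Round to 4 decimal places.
\gamma(0) = 7.2357

For an MA(q) process X_t = eps_t + sum_i theta_i eps_{t-i} with
Var(eps_t) = sigma^2, the variance is
  gamma(0) = sigma^2 * (1 + sum_i theta_i^2).
  sum_i theta_i^2 = (-0.444)^2 + (0.5)^2 = 0.197136 + 0.25 = 0.447136.
  gamma(0) = 5 * (1 + 0.447136) = 5 * 1.447136 = 7.23568, which rounds to 7.2357.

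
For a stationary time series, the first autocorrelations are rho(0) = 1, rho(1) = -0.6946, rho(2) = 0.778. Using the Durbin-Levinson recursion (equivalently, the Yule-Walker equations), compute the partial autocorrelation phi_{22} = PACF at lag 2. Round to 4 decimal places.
\phi_{22} = 0.5710

The PACF at lag k is phi_{kk}, the last component of the solution
to the Yule-Walker system G_k phi = r_k where
  (G_k)_{ij} = rho(|i - j|), (r_k)_i = rho(i), i,j = 1..k.
Equivalently, Durbin-Levinson gives phi_{kk} iteratively:
  phi_{11} = rho(1)
  phi_{kk} = [rho(k) - sum_{j=1..k-1} phi_{k-1,j} rho(k-j)]
            / [1 - sum_{j=1..k-1} phi_{k-1,j} rho(j)],
  phi_{k,j} = phi_{k-1,j} - phi_{kk} phi_{k-1,k-j},  j = 1..k-1.
Step k = 1:
  phi_11 = rho(1) = -0.6946.
Step k = 2:
  phi_22 = [rho(2) - phi_11 rho(1)] / [1 - phi_11 rho(1)] = [0.778 - (-0.6946)(-0.6946)] / [1 - (-0.6946)(-0.6946)]
         = 0.29553084 / 0.51753084 = 0.571.
Therefore phi_{22} = 0.5710.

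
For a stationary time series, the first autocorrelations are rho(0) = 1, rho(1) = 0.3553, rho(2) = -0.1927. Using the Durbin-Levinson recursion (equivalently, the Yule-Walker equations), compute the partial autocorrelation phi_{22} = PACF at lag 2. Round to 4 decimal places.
\phi_{22} = -0.3650

The PACF at lag k is phi_{kk}, the last component of the solution
to the Yule-Walker system G_k phi = r_k where
  (G_k)_{ij} = rho(|i - j|), (r_k)_i = rho(i), i,j = 1..k.
Equivalently, Durbin-Levinson gives phi_{kk} iteratively:
  phi_{11} = rho(1)
  phi_{kk} = [rho(k) - sum_{j=1..k-1} phi_{k-1,j} rho(k-j)]
            / [1 - sum_{j=1..k-1} phi_{k-1,j} rho(j)],
  phi_{k,j} = phi_{k-1,j} - phi_{kk} phi_{k-1,k-j},  j = 1..k-1.
Step k = 1:
  phi_11 = rho(1) = 0.3553.
Step k = 2:
  phi_22 = [rho(2) - phi_11 rho(1)] / [1 - phi_11 rho(1)] = [-0.1927 - (0.3553)(0.3553)] / [1 - (0.3553)(0.3553)]
         = -0.31893809 / 0.87376191 = -0.365.
Therefore phi_{22} = -0.3650.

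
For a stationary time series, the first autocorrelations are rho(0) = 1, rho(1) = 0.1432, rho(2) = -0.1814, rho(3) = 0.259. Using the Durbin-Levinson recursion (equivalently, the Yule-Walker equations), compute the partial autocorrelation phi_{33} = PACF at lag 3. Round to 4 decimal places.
\phi_{33} = 0.3410

The PACF at lag k is phi_{kk}, the last component of the solution
to the Yule-Walker system G_k phi = r_k where
  (G_k)_{ij} = rho(|i - j|), (r_k)_i = rho(i), i,j = 1..k.
Equivalently, Durbin-Levinson gives phi_{kk} iteratively:
  phi_{11} = rho(1)
  phi_{kk} = [rho(k) - sum_{j=1..k-1} phi_{k-1,j} rho(k-j)]
            / [1 - sum_{j=1..k-1} phi_{k-1,j} rho(j)],
  phi_{k,j} = phi_{k-1,j} - phi_{kk} phi_{k-1,k-j},  j = 1..k-1.
Step k = 1:
  phi_11 = rho(1) = 0.1432.
Step k = 2:
  phi_22 = [rho(2) - phi_11 rho(1)] / [1 - phi_11 rho(1)] = [-0.1814 - (0.1432)(0.1432)] / [1 - (0.1432)(0.1432)]
         = -0.20190624 / 0.97949376 = -0.206133.
  Update: phi_21 = phi_11 - phi_22 phi_11 = 0.1432 - (-0.206133)(0.1432) = 0.172718.
Step k = 3:
  phi_33 = [rho(3) - phi_21 rho(2) - phi_22 rho(1)] / [1 - phi_21 rho(1) - phi_22 rho(2)]
    numerator   = 0.259 - (0.172718)(-0.1814) - (-0.206133)(0.1432) = 0.31984938
    denominator = 1 - (0.172718)(0.1432) - (-0.206133)(-0.1814) = 0.93787417
  phi_33 = 0.31984938 / 0.93787417 = 0.341.
Therefore phi_{33} = 0.3410.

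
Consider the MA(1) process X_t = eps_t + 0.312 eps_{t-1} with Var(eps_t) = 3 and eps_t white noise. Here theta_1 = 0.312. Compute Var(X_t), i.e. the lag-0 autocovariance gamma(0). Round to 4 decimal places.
\gamma(0) = 3.2920

For an MA(q) process X_t = eps_t + sum_i theta_i eps_{t-i} with
Var(eps_t) = sigma^2, the variance is
  gamma(0) = sigma^2 * (1 + sum_i theta_i^2).
  sum_i theta_i^2 = (0.312)^2 = 0.097344.
  gamma(0) = 3 * (1 + 0.097344) = 3 * 1.097344 = 3.292032, which rounds to 3.2920.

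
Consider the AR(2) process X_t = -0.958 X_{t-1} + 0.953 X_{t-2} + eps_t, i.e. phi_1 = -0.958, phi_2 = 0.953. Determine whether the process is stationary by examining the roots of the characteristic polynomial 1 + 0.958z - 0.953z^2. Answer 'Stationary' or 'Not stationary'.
\text{Not stationary}

The AR(p) characteristic polynomial is P(z) = 1 + 0.958z - 0.953z^2.
Stationarity requires all roots to lie outside the unit circle, i.e. |z| > 1 for every root.
Set 1 + (0.958) z + (-0.953) z^2 = 0, i.e. a z^2 + b z + c = 0 with a = -0.953, b = 0.958, c = 1.
Discriminant D = b^2 - 4ac = (0.958)^2 - 4*(-0.953)*1 = 0.917764 - (-3.812) = 4.729764.
D >= 0, so the roots are real: z = (-b +/- sqrt(D)) / (2a) = (-0.958 +/- 2.174802) / (-1.906).
  z_1 = (-0.958 + 2.174802) / (-1.906) = -0.6384,   |z_1| = 0.6384.
  z_2 = (-0.958 - 2.174802) / (-1.906) = 1.6437,   |z_2| = 1.6437.
Moduli of all roots: 0.6384, 1.6437.
All moduli strictly greater than 1? No.
Verdict: Not stationary.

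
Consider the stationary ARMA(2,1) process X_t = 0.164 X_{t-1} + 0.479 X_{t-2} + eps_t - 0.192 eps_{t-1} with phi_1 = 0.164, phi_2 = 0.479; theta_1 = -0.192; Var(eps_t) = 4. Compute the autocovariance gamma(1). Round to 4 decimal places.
\gamma(1) = 0.1873

Multiply the model equation by X_{t-k} and take expectations. With theta_0 = psi_0 = 1 and psi_j the MA(infinity) weights, this gives
  gamma(k) - sum_i phi_i gamma(k-i) = c_k,
  c_k = sigma^2 * sum_{j=k..q} theta_j psi_{j-k}   (c_k = 0 for k > q),
using gamma(-m) = gamma(m).
psi-weights needed (psi_j = theta_j + sum_i phi_i psi_{j-i}):
  psi_1 = theta_1 + phi_1 = -0.192 + (0.164) = -0.028
Right-hand sides:
  c_0 = sigma^2 (1 + theta_1 psi_1) = 4 * (1 + (-0.192)(-0.028)) = 4 * 1.005376 = 4.021504
  c_1 = sigma^2 theta_1 = 4 * (-0.192) = -0.768
  c_2 = 0
Equations for k = 0, 1, 2 (AR order 2, c_2 = 0):
  (E0) gamma(0) = phi_1 gamma(1) + phi_2 gamma(2) + c_0
  (E1) gamma(1) = phi_1 gamma(0) + phi_2 gamma(1) + c_1
  (E2) gamma(2) = phi_1 gamma(1) + phi_2 gamma(0)
From (E1): gamma(1) = A gamma(0) + B with
  A = phi_1 / (1 - phi_2) = 0.164 / 0.521 = 0.314779,   B = c_1 / (1 - phi_2) = -0.768 / 0.521 = -1.474088.
Insert (E2) into (E0): gamma(0) (1 - phi_2^2) = phi_1 (1 + phi_2) gamma(1) + c_0.
  phi_1 (1 + phi_2) = (0.164)(1.479) = 0.242556,   1 - phi_2^2 = 0.770559.
Replace gamma(1) by A gamma(0) + B and collect gamma(0):
  gamma(0) [0.770559 - (0.242556)(0.314779)] = (0.242556)(-1.474088) + 4.021504
  gamma(0) * 0.694207 = 3.663955
  gamma(0) = 3.663955 / 0.694207 = 5.277897.
  gamma(1) = A gamma(0) + B = (0.314779)(5.277897) + (-1.474088) = 0.187284.
Therefore gamma(1) = 0.1873 (to 4 decimal places).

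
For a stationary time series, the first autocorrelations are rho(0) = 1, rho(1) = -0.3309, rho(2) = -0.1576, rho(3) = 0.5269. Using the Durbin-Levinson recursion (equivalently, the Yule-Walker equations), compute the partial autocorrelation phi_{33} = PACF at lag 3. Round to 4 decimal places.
\phi_{33} = 0.4441

The PACF at lag k is phi_{kk}, the last component of the solution
to the Yule-Walker system G_k phi = r_k where
  (G_k)_{ij} = rho(|i - j|), (r_k)_i = rho(i), i,j = 1..k.
Equivalently, Durbin-Levinson gives phi_{kk} iteratively:
  phi_{11} = rho(1)
  phi_{kk} = [rho(k) - sum_{j=1..k-1} phi_{k-1,j} rho(k-j)]
            / [1 - sum_{j=1..k-1} phi_{k-1,j} rho(j)],
  phi_{k,j} = phi_{k-1,j} - phi_{kk} phi_{k-1,k-j},  j = 1..k-1.
Step k = 1:
  phi_11 = rho(1) = -0.3309.
Step k = 2:
  phi_22 = [rho(2) - phi_11 rho(1)] / [1 - phi_11 rho(1)] = [-0.1576 - (-0.3309)(-0.3309)] / [1 - (-0.3309)(-0.3309)]
         = -0.26709481 / 0.89050519 = -0.299936.
  Update: phi_21 = phi_11 - phi_22 phi_11 = -0.3309 - (-0.299936)(-0.3309) = -0.430149.
Step k = 3:
  phi_33 = [rho(3) - phi_21 rho(2) - phi_22 rho(1)] / [1 - phi_21 rho(1) - phi_22 rho(2)]
    numerator   = 0.5269 - (-0.430149)(-0.1576) - (-0.299936)(-0.3309) = 0.35985962
    denominator = 1 - (-0.430149)(-0.3309) - (-0.299936)(-0.1576) = 0.81039377
  phi_33 = 0.35985962 / 0.81039377 = 0.4441.
Therefore phi_{33} = 0.4441.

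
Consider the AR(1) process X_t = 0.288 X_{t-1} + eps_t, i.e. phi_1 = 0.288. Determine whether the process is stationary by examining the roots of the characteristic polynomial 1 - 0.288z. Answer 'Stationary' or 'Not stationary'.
\text{Stationary}

The AR(p) characteristic polynomial is P(z) = 1 - 0.288z.
Stationarity requires all roots to lie outside the unit circle, i.e. |z| > 1 for every root.
This is linear in z: 1 + (-0.288) z = 0  =>  z = -1/(-0.288) = 3.472222,  |z| = 3.472222.
Moduli of all roots: 3.4722.
All moduli strictly greater than 1? Yes.
Verdict: Stationary.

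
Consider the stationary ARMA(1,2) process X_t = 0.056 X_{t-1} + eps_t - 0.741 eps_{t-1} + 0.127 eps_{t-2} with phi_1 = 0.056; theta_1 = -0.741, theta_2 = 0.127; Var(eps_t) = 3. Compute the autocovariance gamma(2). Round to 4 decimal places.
\gamma(2) = 0.2558

Multiply the model equation by X_{t-k} and take expectations. With theta_0 = psi_0 = 1 and psi_j the MA(infinity) weights, this gives
  gamma(k) - sum_i phi_i gamma(k-i) = c_k,
  c_k = sigma^2 * sum_{j=k..q} theta_j psi_{j-k}   (c_k = 0 for k > q),
using gamma(-m) = gamma(m).
psi-weights needed (psi_j = theta_j + sum_i phi_i psi_{j-i}):
  psi_1 = theta_1 + phi_1 = -0.741 + (0.056) = -0.685
  psi_2 = theta_2 + phi_1 psi_1 = 0.127 + (0.056)(-0.685) = 0.08864
Right-hand sides:
  c_0 = sigma^2 (1 + theta_1 psi_1 + theta_2 psi_2) = 3 * (1 + (-0.741)(-0.685) + (0.127)(0.08864)) = 3 * 1.518842 = 4.556527
  c_1 = sigma^2 (theta_1 + theta_2 psi_1) = 3 * (-0.741 + (0.127)(-0.685)) = -2.483985
  c_2 = sigma^2 theta_2 = 3 * (0.127) = 0.381
Equations for k = 0 and k = 1 (AR order 1):
  gamma(0) = phi_1 gamma(1) + c_0
  gamma(1) = phi_1 gamma(0) + c_1
Substituting the second into the first: gamma(0) (1 - phi_1^2) = c_0 + phi_1 c_1, so
  gamma(0) = (c_0 + phi_1 c_1) / (1 - phi_1^2) = (4.556527 + (0.056)(-2.483985)) / (1 - (0.056)^2) = 4.417424 / 0.996864 = 4.43132.
  gamma(1) = phi_1 gamma(0) + c_1 = (0.056)(4.43132) + (-2.483985) = -2.235831.
For k = 2: gamma(2) = phi_1 gamma(1) + c_2
  = (0.056)(-2.235831) + (0.381) = 0.255793.
Therefore gamma(2) = 0.2558 (to 4 decimal places).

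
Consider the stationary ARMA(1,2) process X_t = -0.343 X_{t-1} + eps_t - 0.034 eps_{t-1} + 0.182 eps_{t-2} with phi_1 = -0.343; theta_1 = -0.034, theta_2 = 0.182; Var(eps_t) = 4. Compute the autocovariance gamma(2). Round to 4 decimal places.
\gamma(2) = 1.4580

Multiply the model equation by X_{t-k} and take expectations. With theta_0 = psi_0 = 1 and psi_j the MA(infinity) weights, this gives
  gamma(k) - sum_i phi_i gamma(k-i) = c_k,
  c_k = sigma^2 * sum_{j=k..q} theta_j psi_{j-k}   (c_k = 0 for k > q),
using gamma(-m) = gamma(m).
psi-weights needed (psi_j = theta_j + sum_i phi_i psi_{j-i}):
  psi_1 = theta_1 + phi_1 = -0.034 + (-0.343) = -0.377
  psi_2 = theta_2 + phi_1 psi_1 = 0.182 + (-0.343)(-0.377) = 0.311311
Right-hand sides:
  c_0 = sigma^2 (1 + theta_1 psi_1 + theta_2 psi_2) = 4 * (1 + (-0.034)(-0.377) + (0.182)(0.311311)) = 4 * 1.069477 = 4.277906
  c_1 = sigma^2 (theta_1 + theta_2 psi_1) = 4 * (-0.034 + (0.182)(-0.377)) = -0.410456
  c_2 = sigma^2 theta_2 = 4 * (0.182) = 0.728
Equations for k = 0 and k = 1 (AR order 1):
  gamma(0) = phi_1 gamma(1) + c_0
  gamma(1) = phi_1 gamma(0) + c_1
Substituting the second into the first: gamma(0) (1 - phi_1^2) = c_0 + phi_1 c_1, so
  gamma(0) = (c_0 + phi_1 c_1) / (1 - phi_1^2) = (4.277906 + (-0.343)(-0.410456)) / (1 - (-0.343)^2) = 4.418693 / 0.882351 = 5.007863.
  gamma(1) = phi_1 gamma(0) + c_1 = (-0.343)(5.007863) + (-0.410456) = -2.128153.
For k = 2: gamma(2) = phi_1 gamma(1) + c_2
  = (-0.343)(-2.128153) + (0.728) = 1.457956.
Therefore gamma(2) = 1.4580 (to 4 decimal places).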